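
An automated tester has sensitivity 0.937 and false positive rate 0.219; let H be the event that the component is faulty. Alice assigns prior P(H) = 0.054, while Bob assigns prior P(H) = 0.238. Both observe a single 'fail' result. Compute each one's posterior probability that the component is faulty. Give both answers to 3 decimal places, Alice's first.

The likelihood ratio for a 'fail' result is 0.937/0.219 = 4.2785.
Alice: prior odds 0.054/0.946 = 0.057082; posterior odds 0.24423; posterior probability 0.196.
Bob: prior odds 0.238/0.762 = 0.31234; posterior odds 1.3363; posterior probability 0.572.

Alice: 0.196; Bob: 0.572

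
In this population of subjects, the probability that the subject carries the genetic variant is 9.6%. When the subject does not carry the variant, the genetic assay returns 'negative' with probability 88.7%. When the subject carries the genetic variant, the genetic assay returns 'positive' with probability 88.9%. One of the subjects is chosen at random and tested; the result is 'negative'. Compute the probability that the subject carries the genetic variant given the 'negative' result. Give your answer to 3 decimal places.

Let H be the event that the subject carries the genetic variant. P(H) = 0.096, so P(¬H) = 0.904. With E the 'negative' result, P(E|H) = 0.111 and P(E|¬H) = 0.887.
P(E) = 0.111·0.096 + 0.887·0.904 = 0.010656 + 0.80185 = 0.81250.
By Bayes' theorem, P(H|E) = 0.010656 / 0.81250 = 0.013.

P(H | E) ≈ 0.013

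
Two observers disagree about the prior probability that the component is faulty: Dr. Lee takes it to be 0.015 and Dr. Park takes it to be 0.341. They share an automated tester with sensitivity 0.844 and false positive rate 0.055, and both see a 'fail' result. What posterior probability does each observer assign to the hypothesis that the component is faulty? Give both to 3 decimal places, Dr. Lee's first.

The likelihood ratio for a 'fail' result is 0.844/0.055 = 15.345.
Dr. Lee: prior odds 0.015/0.985 = 0.015228; posterior odds 0.23369; posterior probability 0.189.
Dr. Park: prior odds 0.341/0.659 = 0.51745; posterior odds 7.9405; posterior probability 0.888.

Dr. Lee: 0.189; Dr. Park: 0.888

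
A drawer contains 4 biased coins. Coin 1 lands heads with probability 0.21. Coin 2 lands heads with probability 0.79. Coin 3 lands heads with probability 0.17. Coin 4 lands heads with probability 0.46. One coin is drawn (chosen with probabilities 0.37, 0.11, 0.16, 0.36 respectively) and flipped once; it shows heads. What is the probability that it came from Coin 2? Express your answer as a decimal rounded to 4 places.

Tabulate prior·likelihood by source: [1] prior 0.37, lik 0.21, product 0.07770; [2] prior 0.11, lik 0.79, product 0.08690; [3] prior 0.16, lik 0.17, product 0.02720; [4] prior 0.36, lik 0.46, product 0.1656.
Normalizing constant = 0.35740; the posterior for Coin 2 is its product over the sum, 0.08690/0.35740 = 0.2431.

Posterior probability ≈ 0.2431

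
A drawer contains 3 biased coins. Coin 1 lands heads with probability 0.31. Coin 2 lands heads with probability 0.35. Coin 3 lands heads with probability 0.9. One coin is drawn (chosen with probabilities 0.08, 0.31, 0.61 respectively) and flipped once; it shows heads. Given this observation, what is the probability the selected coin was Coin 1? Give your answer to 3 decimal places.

Tabulate prior·likelihood by source: [1] prior 0.08, lik 0.31, product 0.02480; [2] prior 0.31, lik 0.35, product 0.1085; [3] prior 0.61, lik 0.9, product 0.5490.
Normalizing constant = 0.68230; the posterior for Coin 1 is its product over the sum, 0.02480/0.68230 = 0.036.

Posterior probability ≈ 0.036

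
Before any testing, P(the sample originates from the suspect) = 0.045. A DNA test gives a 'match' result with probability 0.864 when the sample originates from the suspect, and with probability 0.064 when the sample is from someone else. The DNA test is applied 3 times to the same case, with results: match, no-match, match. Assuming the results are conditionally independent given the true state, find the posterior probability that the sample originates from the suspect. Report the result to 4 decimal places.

Posterior P(H) ≈ 0.5551

With H the event that the sample originates from the suspect, the joint likelihood of the observed sequence is P(data|H) = 0.864·0.136·0.864 = 0.10152 and P(data|¬H) = 0.064·0.936·0.064 = 0.0038339.
Bayes: P(H|data) = 0.045·0.10152 / (0.045·0.10152 + 0.955·0.0038339) = 0.0045686/0.0082299 = 0.5551.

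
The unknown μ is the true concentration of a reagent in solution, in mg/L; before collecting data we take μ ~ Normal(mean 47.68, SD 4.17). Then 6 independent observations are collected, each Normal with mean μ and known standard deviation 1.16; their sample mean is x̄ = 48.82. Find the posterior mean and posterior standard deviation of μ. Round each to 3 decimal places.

Prior precision 1/τ₀² = 1/4.17² = 0.0575080; data precision n/σ² = 6/1.16² = 4.45898.
Posterior precision = 0.0575080 + 4.45898 = 4.51649, giving posterior SD = 1/√4.51649 = 0.471.
Posterior mean = (0.0575080·47.68 + 4.45898·48.82) / 4.51649 = 48.805.

Posterior mean ≈ 48.805; posterior SD ≈ 0.471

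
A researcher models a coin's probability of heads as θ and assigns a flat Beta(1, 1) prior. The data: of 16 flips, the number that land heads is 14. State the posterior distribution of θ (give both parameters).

Observing 14 successes and 2 failures updates Beta(1, 1) by adding the success and failure counts to the two shape parameters: α = 1+14 = 15, β = 1+2 = 3.

Posterior: Beta(15, 3)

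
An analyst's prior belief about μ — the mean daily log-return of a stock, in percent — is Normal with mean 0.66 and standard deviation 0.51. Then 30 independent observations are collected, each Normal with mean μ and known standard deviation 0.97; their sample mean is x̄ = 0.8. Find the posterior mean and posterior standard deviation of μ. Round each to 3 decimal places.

Posterior mean ≈ 0.785; posterior SD ≈ 0.167

With known σ, the Normal prior is conjugate. Weight on the data is w = (n/σ²)/(n/σ² + 1/τ₀²) = 31.8844/(31.8844+3.84468) = 0.89239.
Posterior mean = w·x̄ + (1−w)·μ₀ = 0.89239·0.8 + 0.10761·0.66 = 0.785. Posterior variance = 1/(31.8844+3.84468) = 0.0279884, so SD = 0.167.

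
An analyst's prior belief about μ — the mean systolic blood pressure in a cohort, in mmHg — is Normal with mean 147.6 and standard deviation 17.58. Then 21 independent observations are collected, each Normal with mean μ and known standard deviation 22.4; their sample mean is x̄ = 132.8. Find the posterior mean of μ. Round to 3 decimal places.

Posterior mean ≈ 133.862

Prior precision 1/τ₀² = 1/17.58² = 0.00323566; data precision n/σ² = 21/22.4² = 0.0418527.
Posterior precision = 0.00323566 + 0.0418527 = 0.0450883.
Posterior mean = (0.00323566·147.6 + 0.0418527·132.8) / 0.0450883 = 133.862.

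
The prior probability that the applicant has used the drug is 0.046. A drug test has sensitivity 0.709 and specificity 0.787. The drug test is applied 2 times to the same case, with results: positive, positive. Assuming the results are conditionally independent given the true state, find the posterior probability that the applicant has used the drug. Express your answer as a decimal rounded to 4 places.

Let H be the event that the applicant has used the drug; start with P(H) = 0.046. P('positive'|H) = 0.709, P('positive'|¬H) = 0.213.
Update on result 1 ('positive'): P(H) ← 0.709·0.0460 / (0.709·0.0460 + 0.213·0.9540) = 0.032614/0.23582 = 0.1383.
Update on result 2 ('positive'): P(H) ← 0.709·0.1383 / (0.709·0.1383 + 0.213·0.8617) = 0.098057/0.28160 = 0.3482.

Posterior P(H) ≈ 0.3482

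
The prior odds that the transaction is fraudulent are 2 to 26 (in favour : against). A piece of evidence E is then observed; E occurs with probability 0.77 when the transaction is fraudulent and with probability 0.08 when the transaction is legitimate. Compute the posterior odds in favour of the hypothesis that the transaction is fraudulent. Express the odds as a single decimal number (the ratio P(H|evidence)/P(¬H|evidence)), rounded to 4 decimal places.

Prior odds = 2/26 = 0.076923.
Likelihood ratio for E = 0.77/0.08 = 9.6250.
Posterior odds = prior odds × LR = 0.74038.

Posterior odds ≈ 0.7404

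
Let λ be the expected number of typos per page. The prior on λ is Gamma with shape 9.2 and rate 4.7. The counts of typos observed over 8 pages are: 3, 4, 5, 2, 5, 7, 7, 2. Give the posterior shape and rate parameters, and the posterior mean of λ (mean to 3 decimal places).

Total count ∑xᵢ = 35 over n = 8 pages.
Gamma is conjugate to the Poisson likelihood: posterior is Gamma(shape = 9.2+35 = 44.2, rate = 4.7+8 = 12.7).
Posterior mean = shape/rate = 44.2/12.7 = 3.480.

Posterior: Gamma(shape=44.2, rate=12.7); mean ≈ 3.480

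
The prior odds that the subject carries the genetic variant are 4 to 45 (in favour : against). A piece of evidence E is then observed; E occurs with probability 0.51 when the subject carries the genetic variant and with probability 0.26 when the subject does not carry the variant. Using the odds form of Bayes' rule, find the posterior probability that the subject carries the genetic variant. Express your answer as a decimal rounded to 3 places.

Posterior probability ≈ 0.148

Prior odds = 4/45 = 0.088889.
Likelihood ratio for E = 0.51/0.26 = 1.9615.
Posterior odds = prior odds × LR = 0.17436.
Posterior probability = odds/(1+odds) = 0.17436/1.1744 = 0.148.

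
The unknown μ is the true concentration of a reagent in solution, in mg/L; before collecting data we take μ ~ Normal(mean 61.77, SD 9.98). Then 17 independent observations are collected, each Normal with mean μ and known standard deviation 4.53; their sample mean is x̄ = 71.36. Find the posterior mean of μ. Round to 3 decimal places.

Posterior mean ≈ 71.245

Prior precision 1/τ₀² = 1/9.98² = 0.0100401; data precision n/σ² = 17/4.53² = 0.828424.
Posterior precision = 0.0100401 + 0.828424 = 0.838464.
Posterior mean = (0.0100401·61.77 + 0.828424·71.36) / 0.838464 = 71.245.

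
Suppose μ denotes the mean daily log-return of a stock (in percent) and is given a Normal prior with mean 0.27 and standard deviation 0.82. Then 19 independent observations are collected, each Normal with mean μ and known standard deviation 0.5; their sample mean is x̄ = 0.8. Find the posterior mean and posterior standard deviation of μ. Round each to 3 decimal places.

With known σ, the Normal prior is conjugate. Weight on the data is w = (n/σ²)/(n/σ² + 1/τ₀²) = 76.0000/(76.0000+1.48721) = 0.98081.
Posterior mean = w·x̄ + (1−w)·μ₀ = 0.98081·0.8 + 0.019193·0.27 = 0.790. Posterior variance = 1/(76.0000+1.48721) = 0.0129054, so SD = 0.114.

Posterior mean ≈ 0.790; posterior SD ≈ 0.114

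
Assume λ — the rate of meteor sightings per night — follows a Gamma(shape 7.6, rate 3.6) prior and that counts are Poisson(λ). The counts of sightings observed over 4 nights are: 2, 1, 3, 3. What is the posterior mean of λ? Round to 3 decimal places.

Total count ∑xᵢ = 9 over n = 4 nights.
Gamma is conjugate to the Poisson likelihood: posterior is Gamma(shape = 7.6+9 = 16.6, rate = 3.6+4 = 7.6).
Posterior mean = shape/rate = 16.6/7.6 = 2.184.

Posterior mean ≈ 2.184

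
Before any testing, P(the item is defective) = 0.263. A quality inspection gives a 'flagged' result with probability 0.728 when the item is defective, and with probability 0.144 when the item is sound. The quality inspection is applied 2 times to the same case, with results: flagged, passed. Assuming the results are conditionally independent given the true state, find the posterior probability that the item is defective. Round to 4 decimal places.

Posterior P(H) ≈ 0.3644

Let H be the event that the item is defective; start with P(H) = 0.263. P('flagged'|H) = 0.728, P('flagged'|¬H) = 0.144.
Update on result 1 ('flagged'): P(H) ← 0.728·0.2630 / (0.728·0.2630 + 0.144·0.7370) = 0.19146/0.29759 = 0.6434.
Update on result 2 ('passed'): P(H) ← 0.272·0.6434 / (0.272·0.6434 + 0.856·0.3566) = 0.17500/0.48027 = 0.3644.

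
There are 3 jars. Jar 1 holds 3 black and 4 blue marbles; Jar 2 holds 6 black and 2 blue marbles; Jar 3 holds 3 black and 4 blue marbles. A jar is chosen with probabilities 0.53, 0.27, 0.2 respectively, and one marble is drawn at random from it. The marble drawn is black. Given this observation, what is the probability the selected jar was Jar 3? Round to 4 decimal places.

Tabulate prior·likelihood by source: [1] prior 0.53, lik 0.4286, product 0.2271; [2] prior 0.27, lik 0.75, product 0.2025; [3] prior 0.2, lik 0.4286, product 0.08571.
Normalizing constant = 0.51536; the posterior for Jar 3 is its product over the sum, 0.08571/0.51536 = 0.1663.

Posterior probability ≈ 0.1663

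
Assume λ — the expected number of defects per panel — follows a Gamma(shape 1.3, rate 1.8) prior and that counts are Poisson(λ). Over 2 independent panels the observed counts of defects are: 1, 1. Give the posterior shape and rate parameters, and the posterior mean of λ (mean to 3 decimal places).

Total count ∑xᵢ = 2 over n = 2 panels.
Gamma is conjugate to the Poisson likelihood: posterior is Gamma(shape = 1.3+2 = 3.3, rate = 1.8+2 = 3.8).
Posterior mean = shape/rate = 3.3/3.8 = 0.868.

Posterior: Gamma(shape=3.3, rate=3.8); mean ≈ 0.868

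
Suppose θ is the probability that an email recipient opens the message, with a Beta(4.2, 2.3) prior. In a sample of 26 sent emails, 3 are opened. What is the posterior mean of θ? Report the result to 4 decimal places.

Posterior mean ≈ 0.2215

Observing 3 successes and 23 failures updates Beta(4.2, 2.3) by adding the success and failure counts to the two shape parameters: α = 4.2+3 = 7.2, β = 2.3+23 = 25.3.
E[θ | data] = 7.2/(7.2+25.3) = 0.2215.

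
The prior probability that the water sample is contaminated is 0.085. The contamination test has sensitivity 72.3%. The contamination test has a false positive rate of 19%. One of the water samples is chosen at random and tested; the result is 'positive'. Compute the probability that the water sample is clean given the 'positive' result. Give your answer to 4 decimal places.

Let H be the event that the water sample is contaminated. P(H) = 0.085, so P(¬H) = 0.915. With E the 'positive' result, P(E|H) = 0.723 and P(E|¬H) = 0.19.
P(E) = 0.723·0.085 + 0.19·0.915 = 0.061455 + 0.17385 = 0.23531.
By Bayes' theorem, P(H|E) = 0.061455 / 0.23531 = 0.2612. Hence P(¬H|E) = 1 − 0.2612 = 0.7388.

P(¬H | E) ≈ 0.7388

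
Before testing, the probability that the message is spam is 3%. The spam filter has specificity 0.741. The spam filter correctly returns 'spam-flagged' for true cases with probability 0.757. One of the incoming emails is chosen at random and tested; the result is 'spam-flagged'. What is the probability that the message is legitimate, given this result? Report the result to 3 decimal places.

P(¬H | E) ≈ 0.917

Write H for 'the message is spam'. Prior odds H:¬H = 0.03/0.97 = 0.030928. For the 'spam-flagged' outcome, the likelihood ratio is 0.757/0.259 = 2.9228.
Posterior odds = 0.030928 × 2.9228 = 0.090395, so P(H|E) = 0.090395/(1+0.090395) = 0.083. Then P(¬H|E) = 1 − 0.083 = 0.917.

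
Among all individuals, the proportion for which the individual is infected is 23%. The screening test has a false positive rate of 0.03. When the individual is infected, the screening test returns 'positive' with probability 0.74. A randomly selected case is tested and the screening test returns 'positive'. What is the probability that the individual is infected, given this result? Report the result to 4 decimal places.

P(H | E) ≈ 0.8805

Write H for 'the individual is infected'. Prior odds H:¬H = 0.23/0.77 = 0.29870. For the 'positive' outcome, the likelihood ratio is 0.74/0.03 = 24.667.
Posterior odds = 0.29870 × 24.667 = 7.3680, so P(H|E) = 7.3680/(1+7.3680) = 0.8805.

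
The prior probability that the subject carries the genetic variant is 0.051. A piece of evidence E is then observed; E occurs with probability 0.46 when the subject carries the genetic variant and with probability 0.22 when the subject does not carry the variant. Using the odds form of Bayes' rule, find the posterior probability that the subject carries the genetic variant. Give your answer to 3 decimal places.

Prior odds = 0.051/(1−0.051) = 0.053741. In log-odds, ln(0.053741) = -2.9236.
Add log likelihood ratio: ln(2.0909) = 0.73760.
Posterior log-odds = -2.1860, so posterior odds = exp(-2.1860) = 0.11237. Converting, P(H|E) = 0.11237/1.1124 = 0.101.

Posterior probability ≈ 0.101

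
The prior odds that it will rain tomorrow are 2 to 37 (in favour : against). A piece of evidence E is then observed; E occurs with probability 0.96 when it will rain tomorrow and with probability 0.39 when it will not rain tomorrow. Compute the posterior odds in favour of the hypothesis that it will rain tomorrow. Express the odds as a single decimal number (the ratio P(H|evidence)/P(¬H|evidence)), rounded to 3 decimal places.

Prior odds = 2/37 = 0.054054.
Likelihood ratio for E = 0.96/0.39 = 2.4615.
Posterior odds = prior odds × LR = 0.13306.

Posterior odds ≈ 0.133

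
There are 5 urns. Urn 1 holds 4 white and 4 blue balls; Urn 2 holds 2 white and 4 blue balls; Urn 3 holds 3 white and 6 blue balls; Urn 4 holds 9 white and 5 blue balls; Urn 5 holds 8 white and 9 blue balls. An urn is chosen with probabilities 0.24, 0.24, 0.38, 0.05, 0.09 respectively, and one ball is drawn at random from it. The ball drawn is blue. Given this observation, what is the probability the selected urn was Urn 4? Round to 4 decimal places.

Posterior probability ≈ 0.0298

P(blue|Urn 1) = 0.5; P(blue|Urn 2) = 0.6667; P(blue|Urn 3) = 0.6667; P(blue|Urn 4) = 0.3571; P(blue|Urn 5) = 0.5294.
Prior × likelihood for each source: 0.24·0.5=0.1200, 0.24·0.6667=0.1600, 0.38·0.6667=0.2533, 0.05·0.3571=0.01786, 0.09·0.5294=0.04765. Summing gives P(blue) = 0.59884.
P(Urn 4 | blue) = 0.01786 / 0.59884 = 0.0298.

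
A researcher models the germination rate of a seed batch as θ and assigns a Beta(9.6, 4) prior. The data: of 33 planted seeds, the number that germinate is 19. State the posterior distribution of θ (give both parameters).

Posterior: Beta(28.6, 18)

Observing 19 successes and 14 failures updates Beta(9.6, 4) by adding the success and failure counts to the two shape parameters: α = 9.6+19 = 28.6, β = 4+14 = 18.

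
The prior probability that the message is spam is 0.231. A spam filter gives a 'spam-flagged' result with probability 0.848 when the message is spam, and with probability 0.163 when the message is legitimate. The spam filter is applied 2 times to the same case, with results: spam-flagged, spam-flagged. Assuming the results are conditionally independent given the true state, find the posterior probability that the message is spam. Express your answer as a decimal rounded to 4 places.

Posterior P(H) ≈ 0.8905

Let H be the event that the message is spam; start with P(H) = 0.231. P('spam-flagged'|H) = 0.848, P('spam-flagged'|¬H) = 0.163.
Update on result 1 ('spam-flagged'): P(H) ← 0.848·0.2310 / (0.848·0.2310 + 0.163·0.7690) = 0.19589/0.32124 = 0.6098.
Update on result 2 ('spam-flagged'): P(H) ← 0.848·0.6098 / (0.848·0.6098 + 0.163·0.3902) = 0.51711/0.58071 = 0.8905.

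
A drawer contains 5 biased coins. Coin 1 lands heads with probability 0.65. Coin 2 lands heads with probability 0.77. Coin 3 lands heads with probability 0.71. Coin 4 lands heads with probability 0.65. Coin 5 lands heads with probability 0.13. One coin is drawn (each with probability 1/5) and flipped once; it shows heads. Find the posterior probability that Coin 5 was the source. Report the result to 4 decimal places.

Posterior probability ≈ 0.0447

Tabulate prior·likelihood by source: [1] prior 0.2, lik 0.65, product 0.1300; [2] prior 0.2, lik 0.77, product 0.1540; [3] prior 0.2, lik 0.71, product 0.1420; [4] prior 0.2, lik 0.65, product 0.1300; [5] prior 0.2, lik 0.13, product 0.02600.
Normalizing constant = 0.58200; the posterior for Coin 5 is its product over the sum, 0.02600/0.58200 = 0.0447.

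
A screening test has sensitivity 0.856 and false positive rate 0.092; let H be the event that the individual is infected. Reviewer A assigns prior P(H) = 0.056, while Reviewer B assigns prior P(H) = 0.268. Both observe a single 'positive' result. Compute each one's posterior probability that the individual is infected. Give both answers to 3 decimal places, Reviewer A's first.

P('+'|H) = 0.856, P('+'|¬H) = 0.092.
Reviewer A: numerator 0.856·0.056 = 0.047936; evidence = 0.047936+0.092·0.944 = 0.13478; posterior = 0.356.
Reviewer B: numerator 0.856·0.268 = 0.22941; evidence = 0.22941+0.092·0.732 = 0.29675; posterior = 0.773.

Reviewer A: 0.356; Reviewer B: 0.773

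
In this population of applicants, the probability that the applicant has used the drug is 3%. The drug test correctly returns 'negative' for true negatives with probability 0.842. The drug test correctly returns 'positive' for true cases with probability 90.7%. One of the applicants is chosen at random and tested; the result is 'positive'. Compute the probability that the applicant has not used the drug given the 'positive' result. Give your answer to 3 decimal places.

P(¬H | E) ≈ 0.849

Write H for 'the applicant has used the drug'. Prior odds H:¬H = 0.03/0.97 = 0.030928. For the 'positive' outcome, the likelihood ratio is 0.907/0.158 = 5.7405.
Posterior odds = 0.030928 × 5.7405 = 0.17754, so P(H|E) = 0.17754/(1+0.17754) = 0.151. Then P(¬H|E) = 1 − 0.151 = 0.849.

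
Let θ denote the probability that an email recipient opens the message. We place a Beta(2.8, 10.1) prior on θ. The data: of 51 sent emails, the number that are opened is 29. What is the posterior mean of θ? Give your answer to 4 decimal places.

Observing 29 successes and 22 failures updates Beta(2.8, 10.1) by adding the success and failure counts to the two shape parameters: α = 2.8+29 = 31.8, β = 10.1+22 = 32.1.
E[θ | data] = 31.8/(31.8+32.1) = 0.4977.

Posterior mean ≈ 0.4977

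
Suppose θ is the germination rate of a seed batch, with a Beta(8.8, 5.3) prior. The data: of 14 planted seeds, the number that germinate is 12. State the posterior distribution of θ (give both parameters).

Posterior: Beta(20.8, 7.3)

The binomial likelihood is conjugate to the Beta prior: with 12 successes and 2 failures, the posterior is Beta(8.8+12, 5.3+2) = Beta(20.8, 7.3).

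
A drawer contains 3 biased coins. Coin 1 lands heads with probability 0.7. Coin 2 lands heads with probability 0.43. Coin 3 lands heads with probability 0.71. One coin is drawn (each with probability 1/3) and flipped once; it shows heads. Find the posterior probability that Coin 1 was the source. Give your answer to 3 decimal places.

Tabulate prior·likelihood by source: [1] prior 0.333333, lik 0.7, product 0.2333; [2] prior 0.333333, lik 0.43, product 0.1433; [3] prior 0.333333, lik 0.71, product 0.2367.
Normalizing constant = 0.61333; the posterior for Coin 1 is its product over the sum, 0.2333/0.61333 = 0.380.

Posterior probability ≈ 0.380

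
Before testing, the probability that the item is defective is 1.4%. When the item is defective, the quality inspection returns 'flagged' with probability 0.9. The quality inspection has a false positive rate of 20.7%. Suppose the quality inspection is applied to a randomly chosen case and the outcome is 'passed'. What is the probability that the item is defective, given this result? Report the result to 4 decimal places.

P(H | E) ≈ 0.0018

Write H for 'the item is defective'. Prior odds H:¬H = 0.014/0.986 = 0.014199. For the 'passed' outcome, the likelihood ratio is 0.1/0.793 = 0.12610.
Posterior odds = 0.014199 × 0.12610 = 0.0017905, so P(H|E) = 0.0017905/(1+0.0017905) = 0.0018.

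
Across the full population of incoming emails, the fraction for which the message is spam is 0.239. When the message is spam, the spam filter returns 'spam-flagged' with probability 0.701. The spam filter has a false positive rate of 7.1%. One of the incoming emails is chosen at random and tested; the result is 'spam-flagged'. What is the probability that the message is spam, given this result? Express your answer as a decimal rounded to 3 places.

Let H be the event that the message is spam. P(H) = 0.239, so P(¬H) = 0.761. With E the 'spam-flagged' result, P(E|H) = 0.701 and P(E|¬H) = 0.071.
P(E) = 0.701·0.239 + 0.071·0.761 = 0.16754 + 0.054031 = 0.22157.
By Bayes' theorem, P(H|E) = 0.16754 / 0.22157 = 0.756.

P(H | E) ≈ 0.756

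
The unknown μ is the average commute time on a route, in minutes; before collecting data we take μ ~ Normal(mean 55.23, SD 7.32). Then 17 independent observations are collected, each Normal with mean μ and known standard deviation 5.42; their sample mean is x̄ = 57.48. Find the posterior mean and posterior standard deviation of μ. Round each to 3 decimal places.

Prior precision 1/τ₀² = 1/7.32² = 0.0186628; data precision n/σ² = 17/5.42² = 0.578696.
Posterior precision = 0.0186628 + 0.578696 = 0.597359, giving posterior SD = 1/√0.597359 = 1.294.
Posterior mean = (0.0186628·55.23 + 0.578696·57.48) / 0.597359 = 57.410.

Posterior mean ≈ 57.410; posterior SD ≈ 1.294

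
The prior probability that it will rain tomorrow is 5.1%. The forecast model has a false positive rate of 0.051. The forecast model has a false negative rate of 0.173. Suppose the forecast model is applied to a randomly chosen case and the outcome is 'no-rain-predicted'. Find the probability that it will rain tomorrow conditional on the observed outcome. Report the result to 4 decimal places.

P(H | E) ≈ 0.0097

Write H for 'it will rain tomorrow'. Prior odds H:¬H = 0.051/0.949 = 0.053741. For the 'no-rain-predicted' outcome, the likelihood ratio is 0.173/0.949 = 0.18230.
Posterior odds = 0.053741 × 0.18230 = 0.0097968, so P(H|E) = 0.0097968/(1+0.0097968) = 0.0097.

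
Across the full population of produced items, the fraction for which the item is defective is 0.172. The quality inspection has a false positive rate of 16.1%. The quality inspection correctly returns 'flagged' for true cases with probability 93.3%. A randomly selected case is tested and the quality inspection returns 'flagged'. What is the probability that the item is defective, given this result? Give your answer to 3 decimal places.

Write H for 'the item is defective'. Prior odds H:¬H = 0.172/0.828 = 0.20773. For the 'flagged' outcome, the likelihood ratio is 0.933/0.161 = 5.7950.
Posterior odds = 0.20773 × 5.7950 = 1.2038, so P(H|E) = 1.2038/(1+1.2038) = 0.546.

P(H | E) ≈ 0.546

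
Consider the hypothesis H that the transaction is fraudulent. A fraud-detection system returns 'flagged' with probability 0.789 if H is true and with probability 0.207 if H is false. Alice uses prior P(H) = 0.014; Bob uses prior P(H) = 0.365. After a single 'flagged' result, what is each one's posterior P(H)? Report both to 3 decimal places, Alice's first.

The likelihood ratio for a 'flagged' result is 0.789/0.207 = 3.8116.
Alice: prior odds 0.014/0.986 = 0.014199; posterior odds 0.054120; posterior probability 0.051.
Bob: prior odds 0.365/0.635 = 0.57480; posterior odds 2.1909; posterior probability 0.687.

Alice: 0.051; Bob: 0.687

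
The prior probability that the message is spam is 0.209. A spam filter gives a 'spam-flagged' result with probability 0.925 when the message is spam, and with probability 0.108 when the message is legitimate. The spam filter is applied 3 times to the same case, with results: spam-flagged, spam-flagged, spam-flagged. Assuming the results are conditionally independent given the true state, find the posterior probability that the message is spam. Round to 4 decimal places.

Let H be the event that the message is spam; start with P(H) = 0.209. P('spam-flagged'|H) = 0.925, P('spam-flagged'|¬H) = 0.108.
Update on result 1 ('spam-flagged'): P(H) ← 0.925·0.2090 / (0.925·0.2090 + 0.108·0.7910) = 0.19332/0.27875 = 0.6935.
Update on result 2 ('spam-flagged'): P(H) ← 0.925·0.6935 / (0.925·0.6935 + 0.108·0.3065) = 0.64152/0.67462 = 0.9509.
Update on result 3 ('spam-flagged'): P(H) ← 0.925·0.9509 / (0.925·0.9509 + 0.108·0.0491) = 0.87962/0.88492 = 0.9940.

Posterior P(H) ≈ 0.9940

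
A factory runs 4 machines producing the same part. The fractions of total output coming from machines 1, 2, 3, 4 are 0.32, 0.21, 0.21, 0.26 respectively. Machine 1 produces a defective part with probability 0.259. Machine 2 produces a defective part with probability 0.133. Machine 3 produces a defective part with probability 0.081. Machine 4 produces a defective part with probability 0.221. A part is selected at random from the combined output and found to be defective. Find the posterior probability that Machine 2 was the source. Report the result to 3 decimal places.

Posterior probability ≈ 0.151

Tabulate prior·likelihood by source: [1] prior 0.32, lik 0.259, product 0.08288; [2] prior 0.21, lik 0.133, product 0.02793; [3] prior 0.21, lik 0.081, product 0.01701; [4] prior 0.26, lik 0.221, product 0.05746.
Normalizing constant = 0.18528; the posterior for Machine 2 is its product over the sum, 0.02793/0.18528 = 0.151.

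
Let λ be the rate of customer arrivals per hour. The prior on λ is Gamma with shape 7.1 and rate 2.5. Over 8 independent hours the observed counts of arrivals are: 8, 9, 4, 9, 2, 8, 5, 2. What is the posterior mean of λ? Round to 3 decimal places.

Total count ∑xᵢ = 47 over n = 8 hours.
Gamma is conjugate to the Poisson likelihood: posterior is Gamma(shape = 7.1+47 = 54.1, rate = 2.5+8 = 10.5).
Posterior mean = shape/rate = 54.1/10.5 = 5.152.

Posterior mean ≈ 5.152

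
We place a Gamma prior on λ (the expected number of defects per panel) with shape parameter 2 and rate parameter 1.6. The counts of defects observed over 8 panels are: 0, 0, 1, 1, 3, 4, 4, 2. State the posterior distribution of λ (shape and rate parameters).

Posterior: Gamma(shape=17, rate=9.6)

The Poisson likelihood adds the total count to the shape and the number of exposure periods to the rate. Here ∑xᵢ = 15 and n = 8, so shape 2→17 and rate 1.6→9.6.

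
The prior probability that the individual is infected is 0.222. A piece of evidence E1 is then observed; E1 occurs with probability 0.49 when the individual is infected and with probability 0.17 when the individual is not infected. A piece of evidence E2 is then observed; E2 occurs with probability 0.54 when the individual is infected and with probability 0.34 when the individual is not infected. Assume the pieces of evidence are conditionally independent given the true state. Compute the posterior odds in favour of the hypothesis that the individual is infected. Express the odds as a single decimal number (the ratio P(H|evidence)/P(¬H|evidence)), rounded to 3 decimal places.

Posterior odds ≈ 1.306

Prior odds = 0.222/(1−0.222) = 0.28535. In log-odds, ln(0.28535) = -1.2540.
Add log likelihood ratios: ln(2.8824) + ln(1.5882) = 1.5212.
Posterior log-odds = 0.26718, so posterior odds = exp(0.26718) = 1.3063.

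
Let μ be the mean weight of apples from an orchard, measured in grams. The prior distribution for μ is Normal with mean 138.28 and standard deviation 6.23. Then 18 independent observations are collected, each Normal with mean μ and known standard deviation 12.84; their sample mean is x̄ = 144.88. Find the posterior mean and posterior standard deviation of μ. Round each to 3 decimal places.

Posterior mean ≈ 143.620; posterior SD ≈ 2.722

With known σ, the Normal prior is conjugate. Weight on the data is w = (n/σ²)/(n/σ² + 1/τ₀²) = 0.109180/(0.109180+0.0257646) = 0.80907.
Posterior mean = w·x̄ + (1−w)·μ₀ = 0.80907·144.88 + 0.19093·138.28 = 143.620. Posterior variance = 1/(0.109180+0.0257646) = 7.41046, so SD = 2.722.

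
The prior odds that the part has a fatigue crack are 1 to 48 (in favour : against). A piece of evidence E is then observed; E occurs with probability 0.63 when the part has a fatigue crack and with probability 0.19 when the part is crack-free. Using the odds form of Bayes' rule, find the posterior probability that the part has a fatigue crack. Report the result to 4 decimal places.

Prior odds = 1/48 = 0.020833.
Likelihood ratio for E = 0.63/0.19 = 3.3158.
Posterior odds = prior odds × LR = 0.069079.
Posterior probability = odds/(1+odds) = 0.069079/1.0691 = 0.0646.

Posterior probability ≈ 0.0646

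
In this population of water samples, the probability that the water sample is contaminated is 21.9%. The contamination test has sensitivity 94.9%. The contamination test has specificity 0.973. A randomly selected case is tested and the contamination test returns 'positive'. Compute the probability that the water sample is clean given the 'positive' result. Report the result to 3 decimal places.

Write H for 'the water sample is contaminated'. Prior odds H:¬H = 0.219/0.781 = 0.28041. For the 'positive' outcome, the likelihood ratio is 0.949/0.027 = 35.148.
Posterior odds = 0.28041 × 35.148 = 9.8559, so P(H|E) = 9.8559/(1+9.8559) = 0.908. Then P(¬H|E) = 1 − 0.908 = 0.092.

P(¬H | E) ≈ 0.092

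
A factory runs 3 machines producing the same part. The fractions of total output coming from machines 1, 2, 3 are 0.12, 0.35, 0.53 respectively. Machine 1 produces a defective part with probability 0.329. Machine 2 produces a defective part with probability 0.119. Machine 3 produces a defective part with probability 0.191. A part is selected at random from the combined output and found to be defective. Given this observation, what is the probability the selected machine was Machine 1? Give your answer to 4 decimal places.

Tabulate prior·likelihood by source: [1] prior 0.12, lik 0.329, product 0.03948; [2] prior 0.35, lik 0.119, product 0.04165; [3] prior 0.53, lik 0.191, product 0.1012.
Normalizing constant = 0.18236; the posterior for Machine 1 is its product over the sum, 0.03948/0.18236 = 0.2165.

Posterior probability ≈ 0.2165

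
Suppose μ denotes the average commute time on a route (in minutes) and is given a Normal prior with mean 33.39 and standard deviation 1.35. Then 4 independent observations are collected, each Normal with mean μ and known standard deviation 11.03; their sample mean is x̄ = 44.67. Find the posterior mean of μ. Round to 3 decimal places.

With known σ, the Normal prior is conjugate. Weight on the data is w = (n/σ²)/(n/σ² + 1/τ₀²) = 0.0328783/(0.0328783+0.548697) = 0.056533.
Posterior mean = w·x̄ + (1−w)·μ₀ = 0.056533·44.67 + 0.94347·33.39 = 34.028.

Posterior mean ≈ 34.028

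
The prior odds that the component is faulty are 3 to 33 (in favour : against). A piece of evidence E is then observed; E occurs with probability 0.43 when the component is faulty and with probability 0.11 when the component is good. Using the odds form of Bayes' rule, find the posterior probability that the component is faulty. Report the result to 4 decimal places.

Posterior probability ≈ 0.2622

Prior odds = 3/33 = 0.090909.
Likelihood ratio for E = 0.43/0.11 = 3.9091.
Posterior odds = prior odds × LR = 0.35537.
Posterior probability = odds/(1+odds) = 0.35537/1.3554 = 0.2622.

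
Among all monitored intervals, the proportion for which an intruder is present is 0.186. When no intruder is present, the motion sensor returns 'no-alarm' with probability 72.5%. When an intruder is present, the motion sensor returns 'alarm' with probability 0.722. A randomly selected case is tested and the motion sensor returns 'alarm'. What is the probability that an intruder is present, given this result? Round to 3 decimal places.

P(H | E) ≈ 0.375

Write H for 'an intruder is present'. Prior odds H:¬H = 0.186/0.814 = 0.22850. For the 'alarm' outcome, the likelihood ratio is 0.722/0.275 = 2.6255.
Posterior odds = 0.22850 × 2.6255 = 0.59992, so P(H|E) = 0.59992/(1+0.59992) = 0.375.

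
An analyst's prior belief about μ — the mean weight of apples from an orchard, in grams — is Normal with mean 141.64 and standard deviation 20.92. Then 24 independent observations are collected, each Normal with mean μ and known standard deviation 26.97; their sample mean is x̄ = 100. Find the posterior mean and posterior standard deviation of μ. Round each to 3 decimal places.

Posterior mean ≈ 102.697; posterior SD ≈ 5.324

Prior precision 1/τ₀² = 1/20.92² = 0.00228495; data precision n/σ² = 24/26.97² = 0.0329951.
Posterior precision = 0.00228495 + 0.0329951 = 0.0352800, giving posterior SD = 1/√0.0352800 = 5.324.
Posterior mean = (0.00228495·141.64 + 0.0329951·100) / 0.0352800 = 102.697.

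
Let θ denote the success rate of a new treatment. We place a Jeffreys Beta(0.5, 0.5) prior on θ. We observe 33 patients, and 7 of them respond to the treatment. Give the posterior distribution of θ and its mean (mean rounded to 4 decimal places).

The binomial likelihood is conjugate to the Beta prior: with 7 successes and 26 failures, the posterior is Beta(0.5+7, 0.5+26) = Beta(7.5, 26.5).
Posterior mean = α/(α+β) = 7.5/34 = 0.2206.

Posterior: Beta(7.5, 26.5); mean ≈ 0.2206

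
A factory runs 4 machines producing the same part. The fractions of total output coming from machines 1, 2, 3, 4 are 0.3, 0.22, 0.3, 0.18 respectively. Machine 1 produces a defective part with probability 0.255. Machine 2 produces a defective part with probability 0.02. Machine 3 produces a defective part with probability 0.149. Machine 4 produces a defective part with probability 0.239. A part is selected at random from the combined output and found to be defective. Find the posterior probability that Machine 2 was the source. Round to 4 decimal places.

Posterior probability ≈ 0.0261

P(defective|M1) = 0.255; P(defective|M2) = 0.02; P(defective|M3) = 0.149; P(defective|M4) = 0.239.
Prior × likelihood for each source: 0.3·0.255=0.07650, 0.22·0.02=0.004400, 0.3·0.149=0.04470, 0.18·0.239=0.04302. Summing gives P(defective) = 0.16862.
P(Machine 2 | defective) = 0.004400 / 0.16862 = 0.0261.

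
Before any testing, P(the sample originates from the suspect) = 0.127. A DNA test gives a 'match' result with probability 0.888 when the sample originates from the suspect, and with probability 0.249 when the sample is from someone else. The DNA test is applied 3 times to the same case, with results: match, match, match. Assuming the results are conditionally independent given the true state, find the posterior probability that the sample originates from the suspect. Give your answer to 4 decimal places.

With H the event that the sample originates from the suspect, the joint likelihood of the observed sequence is P(data|H) = 0.888·0.888·0.888 = 0.70023 and P(data|¬H) = 0.249·0.249·0.249 = 0.015438.
Bayes: P(H|data) = 0.127·0.70023 / (0.127·0.70023 + 0.873·0.015438) = 0.088929/0.10241 = 0.8684.

Posterior P(H) ≈ 0.8684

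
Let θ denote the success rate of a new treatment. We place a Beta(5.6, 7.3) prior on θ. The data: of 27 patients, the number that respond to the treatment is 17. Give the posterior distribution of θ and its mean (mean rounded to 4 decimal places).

Observing 17 successes and 10 failures updates Beta(5.6, 7.3) by adding the success and failure counts to the two shape parameters: α = 5.6+17 = 22.6, β = 7.3+10 = 17.3.
Posterior mean = α/(α+β) = 22.6/39.9 = 0.5664.

Posterior: Beta(22.6, 17.3); mean ≈ 0.5664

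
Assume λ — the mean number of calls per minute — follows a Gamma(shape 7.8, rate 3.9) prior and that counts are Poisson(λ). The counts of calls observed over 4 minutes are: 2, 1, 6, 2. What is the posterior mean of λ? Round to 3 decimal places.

Total count ∑xᵢ = 11 over n = 4 minutes.
Gamma is conjugate to the Poisson likelihood: posterior is Gamma(shape = 7.8+11 = 18.8, rate = 3.9+4 = 7.9).
Posterior mean = shape/rate = 18.8/7.9 = 2.380.

Posterior mean ≈ 2.380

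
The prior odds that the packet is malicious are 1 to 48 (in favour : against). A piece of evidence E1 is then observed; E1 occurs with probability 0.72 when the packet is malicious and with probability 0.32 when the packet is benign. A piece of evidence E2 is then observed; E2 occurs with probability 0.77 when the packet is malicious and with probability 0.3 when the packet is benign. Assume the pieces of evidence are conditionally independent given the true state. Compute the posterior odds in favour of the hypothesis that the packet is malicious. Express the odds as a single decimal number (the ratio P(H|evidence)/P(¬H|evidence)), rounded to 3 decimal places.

Prior odds = 1/48 = 0.020833.
Likelihood ratio for E1 = 0.72/0.32 = 2.2500.
Likelihood ratio for E2 = 0.77/0.3 = 2.5667.
Posterior odds = prior odds × LR₁ × LR₂ = 0.12031.

Posterior odds ≈ 0.120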